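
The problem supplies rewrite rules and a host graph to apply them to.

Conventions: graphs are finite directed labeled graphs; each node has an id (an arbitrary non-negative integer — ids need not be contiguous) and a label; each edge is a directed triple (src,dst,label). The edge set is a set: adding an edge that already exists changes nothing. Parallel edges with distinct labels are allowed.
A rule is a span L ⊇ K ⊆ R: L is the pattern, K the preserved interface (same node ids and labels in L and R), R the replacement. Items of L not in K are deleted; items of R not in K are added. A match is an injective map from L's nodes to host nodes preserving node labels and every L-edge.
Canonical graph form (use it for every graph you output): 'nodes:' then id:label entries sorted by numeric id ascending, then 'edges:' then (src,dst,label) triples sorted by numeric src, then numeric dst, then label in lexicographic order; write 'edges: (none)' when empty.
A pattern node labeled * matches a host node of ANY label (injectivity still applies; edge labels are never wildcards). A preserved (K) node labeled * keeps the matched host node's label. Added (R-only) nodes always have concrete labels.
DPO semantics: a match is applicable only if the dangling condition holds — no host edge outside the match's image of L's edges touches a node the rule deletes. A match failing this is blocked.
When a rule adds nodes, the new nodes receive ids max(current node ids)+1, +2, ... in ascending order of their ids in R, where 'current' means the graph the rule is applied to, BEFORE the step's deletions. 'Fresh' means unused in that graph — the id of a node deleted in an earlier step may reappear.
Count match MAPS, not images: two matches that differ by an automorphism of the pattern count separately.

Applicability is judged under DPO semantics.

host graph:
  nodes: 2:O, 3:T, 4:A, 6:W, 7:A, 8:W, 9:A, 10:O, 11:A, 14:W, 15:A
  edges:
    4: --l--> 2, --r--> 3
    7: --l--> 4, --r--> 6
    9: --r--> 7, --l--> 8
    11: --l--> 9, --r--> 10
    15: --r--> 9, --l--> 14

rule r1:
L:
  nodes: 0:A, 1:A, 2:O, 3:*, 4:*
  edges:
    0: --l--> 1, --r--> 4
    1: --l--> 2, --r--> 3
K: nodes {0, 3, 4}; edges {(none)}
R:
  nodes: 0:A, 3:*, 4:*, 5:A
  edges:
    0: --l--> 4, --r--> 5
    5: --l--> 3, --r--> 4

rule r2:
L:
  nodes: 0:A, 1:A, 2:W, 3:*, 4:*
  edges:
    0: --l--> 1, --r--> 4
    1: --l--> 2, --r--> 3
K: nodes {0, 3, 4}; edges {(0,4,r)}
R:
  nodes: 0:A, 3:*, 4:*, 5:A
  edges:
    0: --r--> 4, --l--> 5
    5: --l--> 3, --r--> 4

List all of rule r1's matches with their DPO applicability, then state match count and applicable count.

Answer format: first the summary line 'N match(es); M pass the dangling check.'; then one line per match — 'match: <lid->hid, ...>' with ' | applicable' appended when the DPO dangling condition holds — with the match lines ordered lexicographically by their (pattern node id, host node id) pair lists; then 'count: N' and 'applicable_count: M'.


1 match(es); 1 pass the dangling check.
match: 0->7, 1->4, 2->2, 3->3, 4->6 | applicable
count: 1
applicable_count: 1


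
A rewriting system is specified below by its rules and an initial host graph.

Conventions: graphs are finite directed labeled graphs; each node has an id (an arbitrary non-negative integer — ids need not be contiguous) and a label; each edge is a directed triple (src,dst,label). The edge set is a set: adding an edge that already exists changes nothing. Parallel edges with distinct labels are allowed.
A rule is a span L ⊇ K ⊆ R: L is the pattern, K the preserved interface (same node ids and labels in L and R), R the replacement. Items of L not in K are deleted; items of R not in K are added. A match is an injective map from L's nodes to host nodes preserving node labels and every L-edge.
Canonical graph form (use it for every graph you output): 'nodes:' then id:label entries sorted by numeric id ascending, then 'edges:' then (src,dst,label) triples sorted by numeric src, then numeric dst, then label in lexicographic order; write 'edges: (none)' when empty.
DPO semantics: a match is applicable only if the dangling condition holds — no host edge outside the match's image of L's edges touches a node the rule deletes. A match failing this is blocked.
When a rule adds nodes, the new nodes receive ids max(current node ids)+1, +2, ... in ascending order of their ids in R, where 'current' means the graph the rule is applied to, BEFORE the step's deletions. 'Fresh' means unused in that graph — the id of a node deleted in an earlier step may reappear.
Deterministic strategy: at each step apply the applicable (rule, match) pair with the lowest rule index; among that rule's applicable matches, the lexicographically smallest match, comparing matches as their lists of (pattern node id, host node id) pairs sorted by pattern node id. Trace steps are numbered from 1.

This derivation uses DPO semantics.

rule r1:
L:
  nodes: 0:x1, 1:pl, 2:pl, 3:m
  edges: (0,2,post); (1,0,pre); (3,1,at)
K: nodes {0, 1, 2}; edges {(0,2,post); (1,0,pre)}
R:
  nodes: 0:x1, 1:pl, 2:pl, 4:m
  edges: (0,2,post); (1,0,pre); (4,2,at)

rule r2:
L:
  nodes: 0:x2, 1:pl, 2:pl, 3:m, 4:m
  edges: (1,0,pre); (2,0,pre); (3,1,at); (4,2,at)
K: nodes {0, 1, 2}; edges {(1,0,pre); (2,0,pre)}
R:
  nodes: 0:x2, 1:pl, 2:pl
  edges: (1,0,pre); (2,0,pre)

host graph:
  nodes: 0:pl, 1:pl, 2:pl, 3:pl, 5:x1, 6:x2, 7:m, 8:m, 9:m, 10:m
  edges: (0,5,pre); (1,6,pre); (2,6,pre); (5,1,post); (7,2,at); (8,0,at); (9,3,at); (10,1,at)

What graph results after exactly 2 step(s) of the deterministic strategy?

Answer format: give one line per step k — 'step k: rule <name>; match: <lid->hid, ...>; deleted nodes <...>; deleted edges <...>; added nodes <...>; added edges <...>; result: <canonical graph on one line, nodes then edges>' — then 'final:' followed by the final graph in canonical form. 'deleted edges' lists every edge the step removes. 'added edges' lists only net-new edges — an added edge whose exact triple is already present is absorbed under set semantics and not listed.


step 1: rule r1; match: 0->5, 1->0, 2->1, 3->8; deleted nodes 8; deleted edges (8,0,at); added nodes 11; added edges (11,1,at); result: nodes: 0:pl, 1:pl, 2:pl, 3:pl, 5:x1, 6:x2, 7:m, 9:m, 10:m, 11:m edges: (0,5,pre); (1,6,pre); (2,6,pre); (5,1,post); (7,2,at); (9,3,at); (10,1,at); (11,1,at)
step 2: rule r2; match: 0->6, 1->1, 2->2, 3->10, 4->7; deleted nodes 7, 10; deleted edges (7,2,at); (10,1,at); added nodes (none); added edges (none); result: nodes: 0:pl, 1:pl, 2:pl, 3:pl, 5:x1, 6:x2, 9:m, 11:m edges: (0,5,pre); (1,6,pre); (2,6,pre); (5,1,post); (9,3,at); (11,1,at)
final:
nodes: 0:pl, 1:pl, 2:pl, 3:pl, 5:x1, 6:x2, 9:m, 11:m
edges: (0,5,pre); (1,6,pre); (2,6,pre); (5,1,post); (9,3,at); (11,1,at)


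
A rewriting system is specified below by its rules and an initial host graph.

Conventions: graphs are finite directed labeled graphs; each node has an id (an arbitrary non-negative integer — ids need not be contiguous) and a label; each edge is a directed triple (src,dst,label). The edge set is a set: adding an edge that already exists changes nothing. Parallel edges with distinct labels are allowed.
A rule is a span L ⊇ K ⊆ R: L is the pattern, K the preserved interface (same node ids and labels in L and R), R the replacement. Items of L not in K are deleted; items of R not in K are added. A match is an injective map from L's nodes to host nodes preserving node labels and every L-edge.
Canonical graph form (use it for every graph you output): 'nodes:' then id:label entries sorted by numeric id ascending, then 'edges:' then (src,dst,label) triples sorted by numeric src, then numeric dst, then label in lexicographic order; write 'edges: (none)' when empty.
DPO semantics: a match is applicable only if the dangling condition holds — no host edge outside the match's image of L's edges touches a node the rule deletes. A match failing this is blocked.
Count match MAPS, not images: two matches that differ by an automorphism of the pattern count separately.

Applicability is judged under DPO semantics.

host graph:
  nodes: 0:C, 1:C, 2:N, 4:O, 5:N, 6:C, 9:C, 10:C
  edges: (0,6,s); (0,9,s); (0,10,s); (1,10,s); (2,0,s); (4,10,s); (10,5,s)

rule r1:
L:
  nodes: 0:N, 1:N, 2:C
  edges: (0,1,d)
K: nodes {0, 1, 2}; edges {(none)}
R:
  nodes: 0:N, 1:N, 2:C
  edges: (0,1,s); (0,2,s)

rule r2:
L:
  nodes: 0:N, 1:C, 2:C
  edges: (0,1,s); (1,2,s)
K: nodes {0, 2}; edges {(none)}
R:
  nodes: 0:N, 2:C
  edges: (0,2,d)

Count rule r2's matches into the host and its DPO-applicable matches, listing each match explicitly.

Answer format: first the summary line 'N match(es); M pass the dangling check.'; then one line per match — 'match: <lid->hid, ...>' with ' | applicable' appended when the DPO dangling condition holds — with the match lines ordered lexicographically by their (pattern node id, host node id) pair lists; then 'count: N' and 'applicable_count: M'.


3 match(es); 0 pass the dangling check.
match: 0->2, 1->0, 2->6
match: 0->2, 1->0, 2->9
match: 0->2, 1->0, 2->10
count: 3
applicable_count: 0


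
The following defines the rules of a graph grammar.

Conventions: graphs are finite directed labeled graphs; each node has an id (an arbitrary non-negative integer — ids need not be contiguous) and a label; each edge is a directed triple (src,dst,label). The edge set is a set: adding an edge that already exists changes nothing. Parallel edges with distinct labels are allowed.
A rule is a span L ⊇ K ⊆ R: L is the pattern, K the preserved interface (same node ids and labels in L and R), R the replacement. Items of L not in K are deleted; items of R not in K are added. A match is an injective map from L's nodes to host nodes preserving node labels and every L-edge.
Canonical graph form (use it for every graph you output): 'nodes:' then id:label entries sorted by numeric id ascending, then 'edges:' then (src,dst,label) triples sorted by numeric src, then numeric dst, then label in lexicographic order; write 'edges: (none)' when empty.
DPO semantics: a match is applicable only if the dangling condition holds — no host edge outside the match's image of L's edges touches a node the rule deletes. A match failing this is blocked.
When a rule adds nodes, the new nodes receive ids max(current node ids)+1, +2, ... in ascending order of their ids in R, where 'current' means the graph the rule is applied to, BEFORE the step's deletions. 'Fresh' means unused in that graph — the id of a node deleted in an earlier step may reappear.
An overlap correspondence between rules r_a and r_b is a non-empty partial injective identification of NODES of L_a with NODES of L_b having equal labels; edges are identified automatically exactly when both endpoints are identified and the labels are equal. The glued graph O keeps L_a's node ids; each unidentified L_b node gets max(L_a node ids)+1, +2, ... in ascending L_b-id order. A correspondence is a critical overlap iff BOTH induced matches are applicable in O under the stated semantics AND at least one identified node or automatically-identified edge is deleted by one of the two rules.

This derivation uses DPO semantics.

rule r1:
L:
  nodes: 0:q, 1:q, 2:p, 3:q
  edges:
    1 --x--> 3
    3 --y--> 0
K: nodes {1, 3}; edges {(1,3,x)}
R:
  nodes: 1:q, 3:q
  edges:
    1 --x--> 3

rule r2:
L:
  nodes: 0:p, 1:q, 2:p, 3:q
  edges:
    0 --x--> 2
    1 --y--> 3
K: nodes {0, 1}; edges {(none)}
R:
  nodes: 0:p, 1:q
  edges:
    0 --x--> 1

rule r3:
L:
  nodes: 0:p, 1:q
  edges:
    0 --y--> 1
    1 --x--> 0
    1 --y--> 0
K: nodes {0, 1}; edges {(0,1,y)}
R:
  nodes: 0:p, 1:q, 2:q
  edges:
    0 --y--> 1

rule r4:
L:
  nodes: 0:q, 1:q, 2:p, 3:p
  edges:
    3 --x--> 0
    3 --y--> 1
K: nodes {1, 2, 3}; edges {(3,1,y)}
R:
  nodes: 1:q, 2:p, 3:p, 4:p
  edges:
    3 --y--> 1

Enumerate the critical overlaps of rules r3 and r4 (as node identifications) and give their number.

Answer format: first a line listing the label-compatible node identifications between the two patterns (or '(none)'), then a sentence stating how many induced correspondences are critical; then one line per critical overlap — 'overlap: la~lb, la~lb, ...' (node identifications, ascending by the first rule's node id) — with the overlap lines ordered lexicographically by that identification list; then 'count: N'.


label-compatible node identifications between L(r3) and L(r4): 0~2, 0~3, 1~0, 1~1
0 of the induced correspondences are critical overlaps of r3 and r4.
count: 0


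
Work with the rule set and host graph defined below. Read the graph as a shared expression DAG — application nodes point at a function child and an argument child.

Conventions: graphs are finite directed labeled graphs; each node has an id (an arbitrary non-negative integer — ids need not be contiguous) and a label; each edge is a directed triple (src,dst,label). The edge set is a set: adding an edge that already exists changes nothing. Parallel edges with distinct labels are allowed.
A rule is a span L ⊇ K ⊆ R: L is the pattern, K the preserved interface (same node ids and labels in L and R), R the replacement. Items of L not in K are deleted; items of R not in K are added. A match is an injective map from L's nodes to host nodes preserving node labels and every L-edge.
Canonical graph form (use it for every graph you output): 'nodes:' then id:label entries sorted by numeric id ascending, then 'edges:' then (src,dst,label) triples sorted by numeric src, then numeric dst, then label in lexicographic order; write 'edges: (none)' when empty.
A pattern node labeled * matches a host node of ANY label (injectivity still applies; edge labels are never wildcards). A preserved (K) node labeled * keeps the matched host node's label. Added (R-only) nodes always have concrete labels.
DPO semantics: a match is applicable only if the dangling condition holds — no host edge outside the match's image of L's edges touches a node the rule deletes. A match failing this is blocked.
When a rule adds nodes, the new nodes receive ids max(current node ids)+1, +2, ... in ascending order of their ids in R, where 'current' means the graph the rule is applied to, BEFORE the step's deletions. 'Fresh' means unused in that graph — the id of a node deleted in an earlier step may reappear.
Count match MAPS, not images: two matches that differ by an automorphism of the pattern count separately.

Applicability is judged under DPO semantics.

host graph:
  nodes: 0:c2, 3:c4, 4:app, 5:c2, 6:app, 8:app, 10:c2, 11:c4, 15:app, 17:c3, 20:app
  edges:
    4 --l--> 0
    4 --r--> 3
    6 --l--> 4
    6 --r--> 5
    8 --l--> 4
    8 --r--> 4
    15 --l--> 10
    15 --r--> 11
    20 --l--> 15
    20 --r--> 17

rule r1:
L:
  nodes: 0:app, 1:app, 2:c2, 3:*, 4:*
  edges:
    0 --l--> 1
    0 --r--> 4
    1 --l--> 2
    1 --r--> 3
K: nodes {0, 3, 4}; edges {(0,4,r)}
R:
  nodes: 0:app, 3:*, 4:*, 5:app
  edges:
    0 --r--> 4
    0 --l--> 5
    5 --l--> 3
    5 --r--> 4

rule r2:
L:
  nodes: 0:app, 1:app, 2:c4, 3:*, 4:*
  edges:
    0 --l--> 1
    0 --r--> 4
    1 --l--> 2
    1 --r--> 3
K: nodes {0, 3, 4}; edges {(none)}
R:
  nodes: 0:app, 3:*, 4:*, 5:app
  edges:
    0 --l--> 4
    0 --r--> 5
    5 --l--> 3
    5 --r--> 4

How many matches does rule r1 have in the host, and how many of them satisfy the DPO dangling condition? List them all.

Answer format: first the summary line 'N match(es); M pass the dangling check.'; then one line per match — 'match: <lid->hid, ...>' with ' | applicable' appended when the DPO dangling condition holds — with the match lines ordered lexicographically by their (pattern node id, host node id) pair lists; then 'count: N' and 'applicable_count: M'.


2 match(es); 1 pass the dangling check.
match: 0->6, 1->4, 2->0, 3->3, 4->5
match: 0->20, 1->15, 2->10, 3->11, 4->17 | applicable
count: 2
applicable_count: 1


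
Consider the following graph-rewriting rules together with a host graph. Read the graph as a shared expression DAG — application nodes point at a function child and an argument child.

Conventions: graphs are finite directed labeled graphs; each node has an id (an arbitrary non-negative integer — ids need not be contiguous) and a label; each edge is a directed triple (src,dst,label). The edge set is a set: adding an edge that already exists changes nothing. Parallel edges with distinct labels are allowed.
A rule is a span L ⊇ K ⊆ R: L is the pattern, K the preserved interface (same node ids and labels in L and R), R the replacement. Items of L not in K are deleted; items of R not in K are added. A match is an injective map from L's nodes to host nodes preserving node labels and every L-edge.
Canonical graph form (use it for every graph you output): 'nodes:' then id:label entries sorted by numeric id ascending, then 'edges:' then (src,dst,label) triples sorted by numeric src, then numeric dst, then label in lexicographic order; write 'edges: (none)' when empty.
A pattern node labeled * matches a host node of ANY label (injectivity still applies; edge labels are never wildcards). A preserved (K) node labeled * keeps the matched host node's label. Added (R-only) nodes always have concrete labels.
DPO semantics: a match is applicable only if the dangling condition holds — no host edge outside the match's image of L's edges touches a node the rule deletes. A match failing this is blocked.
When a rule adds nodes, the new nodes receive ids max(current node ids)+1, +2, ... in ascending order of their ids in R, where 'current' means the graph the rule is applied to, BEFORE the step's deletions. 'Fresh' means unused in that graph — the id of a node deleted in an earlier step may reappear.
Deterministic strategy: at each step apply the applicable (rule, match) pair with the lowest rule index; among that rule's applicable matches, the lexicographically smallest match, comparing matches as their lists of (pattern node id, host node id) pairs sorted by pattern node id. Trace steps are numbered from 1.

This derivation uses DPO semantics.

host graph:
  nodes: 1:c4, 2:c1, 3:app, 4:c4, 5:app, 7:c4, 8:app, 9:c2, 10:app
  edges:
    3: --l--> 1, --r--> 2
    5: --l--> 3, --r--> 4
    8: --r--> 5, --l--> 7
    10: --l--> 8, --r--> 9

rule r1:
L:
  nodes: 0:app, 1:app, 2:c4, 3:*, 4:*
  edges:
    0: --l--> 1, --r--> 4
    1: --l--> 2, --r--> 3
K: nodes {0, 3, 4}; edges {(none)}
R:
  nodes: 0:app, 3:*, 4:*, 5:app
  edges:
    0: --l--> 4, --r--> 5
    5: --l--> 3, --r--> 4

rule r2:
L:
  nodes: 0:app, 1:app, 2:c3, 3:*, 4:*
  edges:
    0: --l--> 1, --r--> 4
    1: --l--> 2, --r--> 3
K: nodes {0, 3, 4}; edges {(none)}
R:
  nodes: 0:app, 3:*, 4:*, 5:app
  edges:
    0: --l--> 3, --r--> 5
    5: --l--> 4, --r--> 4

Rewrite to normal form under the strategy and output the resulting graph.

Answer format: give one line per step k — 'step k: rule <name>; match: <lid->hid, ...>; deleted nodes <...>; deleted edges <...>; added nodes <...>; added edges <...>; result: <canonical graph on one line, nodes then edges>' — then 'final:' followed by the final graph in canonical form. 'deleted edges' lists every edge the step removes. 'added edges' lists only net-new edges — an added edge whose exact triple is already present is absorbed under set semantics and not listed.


step 1: rule r1; match: 0->5, 1->3, 2->1, 3->2, 4->4; deleted nodes 1, 3; deleted edges (3,1,l); (3,2,r); (5,3,l); (5,4,r); added nodes 11; added edges (5,4,l); (5,11,r); (11,2,l); (11,4,r); result: nodes: 2:c1, 4:c4, 5:app, 7:c4, 8:app, 9:c2, 10:app, 11:app edges: (5,4,l); (5,11,r); (8,5,r); (8,7,l); (10,8,l); (10,9,r); (11,2,l); (11,4,r)
step 2: rule r1; match: 0->10, 1->8, 2->7, 3->5, 4->9; deleted nodes 7, 8; deleted edges (8,5,r); (8,7,l); (10,8,l); (10,9,r); added nodes 12; added edges (10,9,l); (10,12,r); (12,5,l); (12,9,r); result: nodes: 2:c1, 4:c4, 5:app, 9:c2, 10:app, 11:app, 12:app edges: (5,4,l); (5,11,r); (10,9,l); (10,12,r); (11,2,l); (11,4,r); (12,5,l); (12,9,r)
final:
nodes: 2:c1, 4:c4, 5:app, 9:c2, 10:app, 11:app, 12:app
edges: (5,4,l); (5,11,r); (10,9,l); (10,12,r); (11,2,l); (11,4,r); (12,5,l); (12,9,r)


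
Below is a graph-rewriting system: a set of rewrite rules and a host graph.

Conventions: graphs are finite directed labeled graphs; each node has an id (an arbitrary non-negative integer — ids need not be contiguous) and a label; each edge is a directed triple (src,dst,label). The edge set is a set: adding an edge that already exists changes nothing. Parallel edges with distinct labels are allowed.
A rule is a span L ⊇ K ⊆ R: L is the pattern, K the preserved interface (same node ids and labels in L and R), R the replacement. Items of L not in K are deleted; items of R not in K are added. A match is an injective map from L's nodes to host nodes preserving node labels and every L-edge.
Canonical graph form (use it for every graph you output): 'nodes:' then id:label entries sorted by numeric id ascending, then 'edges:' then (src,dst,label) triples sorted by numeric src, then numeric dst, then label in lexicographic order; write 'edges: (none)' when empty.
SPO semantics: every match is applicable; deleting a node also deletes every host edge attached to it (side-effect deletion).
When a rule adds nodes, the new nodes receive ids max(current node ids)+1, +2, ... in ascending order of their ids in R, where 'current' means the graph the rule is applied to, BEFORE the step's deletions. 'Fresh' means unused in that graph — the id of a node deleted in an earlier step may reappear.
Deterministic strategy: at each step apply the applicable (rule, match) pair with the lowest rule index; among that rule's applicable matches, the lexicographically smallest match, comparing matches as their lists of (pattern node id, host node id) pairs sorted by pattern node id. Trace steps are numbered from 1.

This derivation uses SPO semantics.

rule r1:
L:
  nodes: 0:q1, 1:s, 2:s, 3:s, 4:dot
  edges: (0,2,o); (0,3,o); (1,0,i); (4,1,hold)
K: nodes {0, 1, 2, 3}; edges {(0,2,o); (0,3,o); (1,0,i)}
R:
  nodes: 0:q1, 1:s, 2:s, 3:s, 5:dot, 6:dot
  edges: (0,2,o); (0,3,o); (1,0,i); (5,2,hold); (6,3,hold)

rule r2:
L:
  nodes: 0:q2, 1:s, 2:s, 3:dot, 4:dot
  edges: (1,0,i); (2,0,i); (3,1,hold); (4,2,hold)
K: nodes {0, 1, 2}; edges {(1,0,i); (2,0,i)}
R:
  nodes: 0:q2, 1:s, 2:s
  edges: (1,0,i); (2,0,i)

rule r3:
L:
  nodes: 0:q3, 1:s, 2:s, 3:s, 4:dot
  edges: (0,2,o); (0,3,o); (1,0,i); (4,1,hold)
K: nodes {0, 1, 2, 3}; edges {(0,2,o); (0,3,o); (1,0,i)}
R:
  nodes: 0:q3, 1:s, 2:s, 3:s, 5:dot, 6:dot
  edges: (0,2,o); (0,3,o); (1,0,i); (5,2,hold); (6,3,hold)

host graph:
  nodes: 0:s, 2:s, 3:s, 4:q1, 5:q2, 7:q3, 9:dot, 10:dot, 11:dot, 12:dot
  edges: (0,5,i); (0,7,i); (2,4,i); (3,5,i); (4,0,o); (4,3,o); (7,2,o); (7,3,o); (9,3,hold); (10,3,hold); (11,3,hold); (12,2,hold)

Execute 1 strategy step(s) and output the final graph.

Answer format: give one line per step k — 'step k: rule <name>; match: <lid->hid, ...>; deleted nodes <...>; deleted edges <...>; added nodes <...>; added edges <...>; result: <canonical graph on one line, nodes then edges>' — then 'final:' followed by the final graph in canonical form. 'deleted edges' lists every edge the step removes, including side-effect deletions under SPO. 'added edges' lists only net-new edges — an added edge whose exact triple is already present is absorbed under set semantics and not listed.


step 1: rule r1; match: 0->4, 1->2, 2->0, 3->3, 4->12; deleted nodes 12; deleted edges (12,2,hold); added nodes 13, 14; added edges (13,0,hold); (14,3,hold); result: nodes: 0:s, 2:s, 3:s, 4:q1, 5:q2, 7:q3, 9:dot, 10:dot, 11:dot, 13:dot, 14:dot edges: (0,5,i); (0,7,i); (2,4,i); (3,5,i); (4,0,o); (4,3,o); (7,2,o); (7,3,o); (9,3,hold); (10,3,hold); (11,3,hold); (13,0,hold); (14,3,hold)
final:
nodes: 0:s, 2:s, 3:s, 4:q1, 5:q2, 7:q3, 9:dot, 10:dot, 11:dot, 13:dot, 14:dot
edges: (0,5,i); (0,7,i); (2,4,i); (3,5,i); (4,0,o); (4,3,o); (7,2,o); (7,3,o); (9,3,hold); (10,3,hold); (11,3,hold); (13,0,hold); (14,3,hold)


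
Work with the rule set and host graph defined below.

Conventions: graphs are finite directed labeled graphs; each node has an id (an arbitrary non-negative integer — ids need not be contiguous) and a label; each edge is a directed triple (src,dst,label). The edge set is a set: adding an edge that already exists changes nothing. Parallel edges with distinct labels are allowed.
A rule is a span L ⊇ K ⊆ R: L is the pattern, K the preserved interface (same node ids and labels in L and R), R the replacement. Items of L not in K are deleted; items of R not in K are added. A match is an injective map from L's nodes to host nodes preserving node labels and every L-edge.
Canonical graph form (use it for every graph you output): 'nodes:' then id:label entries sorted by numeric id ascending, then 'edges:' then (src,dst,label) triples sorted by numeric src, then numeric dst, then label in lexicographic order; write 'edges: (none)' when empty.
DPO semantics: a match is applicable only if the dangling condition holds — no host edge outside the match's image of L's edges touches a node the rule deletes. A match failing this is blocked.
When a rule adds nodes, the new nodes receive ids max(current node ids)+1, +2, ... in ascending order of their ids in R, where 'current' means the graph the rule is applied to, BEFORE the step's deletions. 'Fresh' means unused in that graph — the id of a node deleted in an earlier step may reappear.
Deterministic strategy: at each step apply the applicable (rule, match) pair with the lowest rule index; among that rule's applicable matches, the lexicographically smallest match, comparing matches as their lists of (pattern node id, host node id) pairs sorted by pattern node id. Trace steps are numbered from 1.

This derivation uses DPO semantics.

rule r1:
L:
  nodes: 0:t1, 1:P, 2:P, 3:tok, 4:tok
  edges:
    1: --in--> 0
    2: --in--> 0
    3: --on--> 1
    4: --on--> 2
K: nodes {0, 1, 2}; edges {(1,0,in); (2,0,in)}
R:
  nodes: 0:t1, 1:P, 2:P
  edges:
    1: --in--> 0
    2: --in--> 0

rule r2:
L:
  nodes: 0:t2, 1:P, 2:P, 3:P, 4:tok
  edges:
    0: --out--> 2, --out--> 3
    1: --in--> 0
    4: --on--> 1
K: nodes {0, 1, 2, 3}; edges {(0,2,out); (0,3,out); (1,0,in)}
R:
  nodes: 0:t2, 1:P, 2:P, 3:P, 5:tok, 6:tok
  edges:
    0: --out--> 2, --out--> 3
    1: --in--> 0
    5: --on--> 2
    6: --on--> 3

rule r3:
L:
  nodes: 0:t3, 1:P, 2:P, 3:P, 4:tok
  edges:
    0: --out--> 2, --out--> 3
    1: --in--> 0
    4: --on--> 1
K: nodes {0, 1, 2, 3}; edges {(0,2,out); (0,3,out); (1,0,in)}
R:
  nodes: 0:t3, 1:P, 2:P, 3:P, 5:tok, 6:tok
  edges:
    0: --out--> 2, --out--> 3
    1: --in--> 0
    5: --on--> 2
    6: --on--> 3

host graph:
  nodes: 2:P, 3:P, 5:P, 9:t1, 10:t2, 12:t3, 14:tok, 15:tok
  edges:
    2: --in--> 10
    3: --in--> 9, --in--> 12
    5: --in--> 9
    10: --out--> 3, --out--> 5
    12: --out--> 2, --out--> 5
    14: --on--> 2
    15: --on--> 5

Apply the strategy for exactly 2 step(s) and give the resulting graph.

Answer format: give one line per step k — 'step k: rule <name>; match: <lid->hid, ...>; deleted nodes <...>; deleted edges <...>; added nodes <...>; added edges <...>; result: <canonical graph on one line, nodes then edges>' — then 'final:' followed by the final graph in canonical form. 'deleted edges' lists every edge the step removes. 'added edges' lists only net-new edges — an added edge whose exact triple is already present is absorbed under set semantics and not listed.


step 1: rule r2; match: 0->10, 1->2, 2->3, 3->5, 4->14; deleted nodes 14; deleted edges (14,2,on); added nodes 16, 17; added edges (16,3,on); (17,5,on); result: nodes: 2:P, 3:P, 5:P, 9:t1, 10:t2, 12:t3, 15:tok, 16:tok, 17:tok edges: (2,10,in); (3,9,in); (3,12,in); (5,9,in); (10,3,out); (10,5,out); (12,2,out); (12,5,out); (15,5,on); (16,3,on); (17,5,on)
step 2: rule r1; match: 0->9, 1->3, 2->5, 3->16, 4->15; deleted nodes 15, 16; deleted edges (15,5,on); (16,3,on); added nodes (none); added edges (none); result: nodes: 2:P, 3:P, 5:P, 9:t1, 10:t2, 12:t3, 17:tok edges: (2,10,in); (3,9,in); (3,12,in); (5,9,in); (10,3,out); (10,5,out); (12,2,out); (12,5,out); (17,5,on)
final:
nodes: 2:P, 3:P, 5:P, 9:t1, 10:t2, 12:t3, 17:tok
edges: (2,10,in); (3,9,in); (3,12,in); (5,9,in); (10,3,out); (10,5,out); (12,2,out); (12,5,out); (17,5,on)


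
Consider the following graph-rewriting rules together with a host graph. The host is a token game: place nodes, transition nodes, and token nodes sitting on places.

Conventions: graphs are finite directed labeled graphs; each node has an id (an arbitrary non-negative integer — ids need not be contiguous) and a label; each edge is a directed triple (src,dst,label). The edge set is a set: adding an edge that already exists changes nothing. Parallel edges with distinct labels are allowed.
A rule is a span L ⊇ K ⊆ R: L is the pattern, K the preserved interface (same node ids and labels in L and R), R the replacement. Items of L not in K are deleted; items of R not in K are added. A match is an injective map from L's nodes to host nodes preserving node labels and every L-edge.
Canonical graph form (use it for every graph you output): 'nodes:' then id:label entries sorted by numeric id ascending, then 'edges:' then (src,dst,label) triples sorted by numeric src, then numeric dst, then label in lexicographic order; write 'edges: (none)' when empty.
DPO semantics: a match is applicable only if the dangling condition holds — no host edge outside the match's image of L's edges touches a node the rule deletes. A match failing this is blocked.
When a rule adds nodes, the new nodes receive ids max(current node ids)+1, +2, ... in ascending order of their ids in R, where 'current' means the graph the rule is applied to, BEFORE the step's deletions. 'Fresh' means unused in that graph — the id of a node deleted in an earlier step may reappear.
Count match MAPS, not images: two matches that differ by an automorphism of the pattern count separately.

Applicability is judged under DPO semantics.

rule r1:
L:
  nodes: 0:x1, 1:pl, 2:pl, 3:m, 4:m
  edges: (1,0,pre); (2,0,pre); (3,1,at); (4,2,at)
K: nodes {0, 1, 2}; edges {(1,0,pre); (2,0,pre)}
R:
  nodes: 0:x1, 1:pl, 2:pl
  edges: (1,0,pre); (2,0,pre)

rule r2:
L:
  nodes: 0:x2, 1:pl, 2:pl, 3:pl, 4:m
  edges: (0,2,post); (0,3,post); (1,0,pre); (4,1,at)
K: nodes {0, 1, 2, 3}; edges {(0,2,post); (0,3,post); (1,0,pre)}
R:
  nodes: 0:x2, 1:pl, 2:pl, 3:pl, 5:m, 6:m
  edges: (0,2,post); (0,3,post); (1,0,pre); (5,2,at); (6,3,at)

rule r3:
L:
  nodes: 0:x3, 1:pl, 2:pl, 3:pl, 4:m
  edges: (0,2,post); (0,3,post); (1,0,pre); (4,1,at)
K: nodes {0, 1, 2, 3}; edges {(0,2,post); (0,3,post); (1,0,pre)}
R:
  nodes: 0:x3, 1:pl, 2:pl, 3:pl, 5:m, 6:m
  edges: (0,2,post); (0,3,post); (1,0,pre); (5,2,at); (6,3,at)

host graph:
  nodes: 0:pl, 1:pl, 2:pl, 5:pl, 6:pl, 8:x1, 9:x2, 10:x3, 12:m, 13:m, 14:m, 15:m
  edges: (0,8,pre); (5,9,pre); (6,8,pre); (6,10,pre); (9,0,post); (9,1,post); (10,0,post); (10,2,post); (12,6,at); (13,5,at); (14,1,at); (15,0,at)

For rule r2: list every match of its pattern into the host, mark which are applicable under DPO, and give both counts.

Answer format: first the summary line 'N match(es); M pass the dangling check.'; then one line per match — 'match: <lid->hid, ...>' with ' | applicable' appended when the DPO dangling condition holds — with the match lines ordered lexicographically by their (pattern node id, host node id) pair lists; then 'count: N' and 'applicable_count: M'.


2 match(es); 2 pass the dangling check.
match: 0->9, 1->5, 2->0, 3->1, 4->13 | applicable
match: 0->9, 1->5, 2->1, 3->0, 4->13 | applicable
count: 2
applicable_count: 2


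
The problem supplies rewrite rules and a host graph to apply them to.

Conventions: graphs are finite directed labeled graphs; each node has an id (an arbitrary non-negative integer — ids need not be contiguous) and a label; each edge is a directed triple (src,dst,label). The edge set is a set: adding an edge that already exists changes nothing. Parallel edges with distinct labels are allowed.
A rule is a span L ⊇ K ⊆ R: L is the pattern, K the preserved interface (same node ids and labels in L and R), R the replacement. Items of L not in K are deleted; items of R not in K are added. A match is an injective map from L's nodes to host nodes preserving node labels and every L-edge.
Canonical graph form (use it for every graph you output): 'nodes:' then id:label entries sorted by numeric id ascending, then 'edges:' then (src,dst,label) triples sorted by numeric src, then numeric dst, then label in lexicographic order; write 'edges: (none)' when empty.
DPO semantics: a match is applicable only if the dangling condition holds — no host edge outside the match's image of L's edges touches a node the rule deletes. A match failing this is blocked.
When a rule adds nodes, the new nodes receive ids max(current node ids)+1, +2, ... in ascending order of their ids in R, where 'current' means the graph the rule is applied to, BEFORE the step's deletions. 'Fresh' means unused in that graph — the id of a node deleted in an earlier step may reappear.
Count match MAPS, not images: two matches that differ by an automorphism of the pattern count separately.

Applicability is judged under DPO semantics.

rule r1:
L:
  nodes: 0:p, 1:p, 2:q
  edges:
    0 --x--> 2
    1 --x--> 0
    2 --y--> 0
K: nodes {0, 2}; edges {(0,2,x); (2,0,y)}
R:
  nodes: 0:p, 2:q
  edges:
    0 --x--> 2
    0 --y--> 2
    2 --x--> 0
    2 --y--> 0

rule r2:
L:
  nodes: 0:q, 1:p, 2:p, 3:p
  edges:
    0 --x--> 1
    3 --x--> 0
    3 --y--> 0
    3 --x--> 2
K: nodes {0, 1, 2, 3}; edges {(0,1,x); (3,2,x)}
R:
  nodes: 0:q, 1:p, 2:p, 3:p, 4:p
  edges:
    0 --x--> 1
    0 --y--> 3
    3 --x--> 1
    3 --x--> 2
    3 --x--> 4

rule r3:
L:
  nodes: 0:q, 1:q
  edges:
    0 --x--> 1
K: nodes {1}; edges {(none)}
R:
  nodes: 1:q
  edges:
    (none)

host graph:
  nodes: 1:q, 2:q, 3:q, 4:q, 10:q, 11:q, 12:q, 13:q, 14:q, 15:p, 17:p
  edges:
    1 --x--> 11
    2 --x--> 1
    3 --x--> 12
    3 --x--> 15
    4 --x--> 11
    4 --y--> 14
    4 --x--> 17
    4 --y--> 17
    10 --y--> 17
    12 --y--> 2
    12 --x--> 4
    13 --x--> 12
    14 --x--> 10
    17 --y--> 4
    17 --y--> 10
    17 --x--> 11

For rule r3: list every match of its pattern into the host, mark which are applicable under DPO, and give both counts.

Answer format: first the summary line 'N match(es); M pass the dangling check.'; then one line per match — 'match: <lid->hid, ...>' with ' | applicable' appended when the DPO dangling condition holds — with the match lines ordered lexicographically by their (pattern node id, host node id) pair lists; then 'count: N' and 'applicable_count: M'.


7 match(es); 1 pass the dangling check.
match: 0->1, 1->11
match: 0->2, 1->1
match: 0->3, 1->12
match: 0->4, 1->11
match: 0->12, 1->4
match: 0->13, 1->12 | applicable
match: 0->14, 1->10
count: 7
applicable_count: 1


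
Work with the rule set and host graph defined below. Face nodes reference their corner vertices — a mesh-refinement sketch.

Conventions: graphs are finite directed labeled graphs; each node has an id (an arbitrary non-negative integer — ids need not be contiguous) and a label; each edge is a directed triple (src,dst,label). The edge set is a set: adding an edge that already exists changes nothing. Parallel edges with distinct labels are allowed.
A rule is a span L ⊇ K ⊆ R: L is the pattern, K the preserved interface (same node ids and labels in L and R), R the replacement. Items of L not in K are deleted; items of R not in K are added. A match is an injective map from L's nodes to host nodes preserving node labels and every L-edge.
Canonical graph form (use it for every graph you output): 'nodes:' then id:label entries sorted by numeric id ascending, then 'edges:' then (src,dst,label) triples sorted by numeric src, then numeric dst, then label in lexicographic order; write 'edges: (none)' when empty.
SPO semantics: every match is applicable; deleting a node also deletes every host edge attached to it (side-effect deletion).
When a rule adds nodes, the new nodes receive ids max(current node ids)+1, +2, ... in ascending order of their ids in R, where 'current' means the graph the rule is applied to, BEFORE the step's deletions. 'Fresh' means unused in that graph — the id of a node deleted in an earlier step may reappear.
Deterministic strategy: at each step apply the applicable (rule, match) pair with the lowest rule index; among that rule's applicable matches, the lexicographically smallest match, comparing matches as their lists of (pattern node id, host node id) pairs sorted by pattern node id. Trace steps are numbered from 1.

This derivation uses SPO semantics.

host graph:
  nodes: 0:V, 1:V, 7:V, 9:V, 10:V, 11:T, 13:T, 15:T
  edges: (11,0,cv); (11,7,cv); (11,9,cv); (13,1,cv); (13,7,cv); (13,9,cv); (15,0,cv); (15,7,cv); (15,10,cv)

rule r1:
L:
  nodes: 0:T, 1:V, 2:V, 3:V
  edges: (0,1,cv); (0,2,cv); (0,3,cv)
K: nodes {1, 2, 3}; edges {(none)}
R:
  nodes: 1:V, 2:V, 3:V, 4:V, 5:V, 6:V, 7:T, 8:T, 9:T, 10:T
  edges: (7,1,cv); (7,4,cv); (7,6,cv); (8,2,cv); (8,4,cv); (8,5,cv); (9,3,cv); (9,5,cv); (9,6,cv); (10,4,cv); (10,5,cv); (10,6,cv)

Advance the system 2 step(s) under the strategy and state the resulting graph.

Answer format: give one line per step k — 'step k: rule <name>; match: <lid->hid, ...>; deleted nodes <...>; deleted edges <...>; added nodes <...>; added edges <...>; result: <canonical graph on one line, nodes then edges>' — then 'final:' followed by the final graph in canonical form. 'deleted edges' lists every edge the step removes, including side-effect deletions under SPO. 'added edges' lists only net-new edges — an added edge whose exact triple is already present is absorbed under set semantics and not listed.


step 1: rule r1; match: 0->11, 1->0, 2->7, 3->9; deleted nodes 11; deleted edges (11,0,cv); (11,7,cv); (11,9,cv); added nodes 16, 17, 18, 19, 20, 21, 22; added edges (19,0,cv); (19,16,cv); (19,18,cv); (20,7,cv); (20,16,cv); (20,17,cv); (21,9,cv); (21,17,cv); (21,18,cv); (22,16,cv); (22,17,cv); (22,18,cv); result: nodes: 0:V, 1:V, 7:V, 9:V, 10:V, 13:T, 15:T, 16:V, 17:V, 18:V, 19:T, 20:T, 21:T, 22:T edges: (13,1,cv); (13,7,cv); (13,9,cv); (15,0,cv); (15,7,cv); (15,10,cv); (19,0,cv); (19,16,cv); (19,18,cv); (20,7,cv); (20,16,cv); (20,17,cv); (21,9,cv); (21,17,cv); (21,18,cv); (22,16,cv); (22,17,cv); (22,18,cv)
step 2: rule r1; match: 0->13, 1->1, 2->7, 3->9; deleted nodes 13; deleted edges (13,1,cv); (13,7,cv); (13,9,cv); added nodes 23, 24, 25, 26, 27, 28, 29; added edges (26,1,cv); (26,23,cv); (26,25,cv); (27,7,cv); (27,23,cv); (27,24,cv); (28,9,cv); (28,24,cv); (28,25,cv); (29,23,cv); (29,24,cv); (29,25,cv); result: nodes: 0:V, 1:V, 7:V, 9:V, 10:V, 15:T, 16:V, 17:V, 18:V, 19:T, 20:T, 21:T, 22:T, 23:V, 24:V, 25:V, 26:T, 27:T, 28:T, 29:T edges: (15,0,cv); (15,7,cv); (15,10,cv); (19,0,cv); (19,16,cv); (19,18,cv); (20,7,cv); (20,16,cv); (20,17,cv); (21,9,cv); (21,17,cv); (21,18,cv); (22,16,cv); (22,17,cv); (22,18,cv); (26,1,cv); (26,23,cv); (26,25,cv); (27,7,cv); (27,23,cv); (27,24,cv); (28,9,cv); (28,24,cv); (28,25,cv); (29,23,cv); (29,24,cv); (29,25,cv)
final:
nodes: 0:V, 1:V, 7:V, 9:V, 10:V, 15:T, 16:V, 17:V, 18:V, 19:T, 20:T, 21:T, 22:T, 23:V, 24:V, 25:V, 26:T, 27:T, 28:T, 29:T
edges: (15,0,cv); (15,7,cv); (15,10,cv); (19,0,cv); (19,16,cv); (19,18,cv); (20,7,cv); (20,16,cv); (20,17,cv); (21,9,cv); (21,17,cv); (21,18,cv); (22,16,cv); (22,17,cv); (22,18,cv); (26,1,cv); (26,23,cv); (26,25,cv); (27,7,cv); (27,23,cv); (27,24,cv); (28,9,cv); (28,24,cv); (28,25,cv); (29,23,cv); (29,24,cv); (29,25,cv)


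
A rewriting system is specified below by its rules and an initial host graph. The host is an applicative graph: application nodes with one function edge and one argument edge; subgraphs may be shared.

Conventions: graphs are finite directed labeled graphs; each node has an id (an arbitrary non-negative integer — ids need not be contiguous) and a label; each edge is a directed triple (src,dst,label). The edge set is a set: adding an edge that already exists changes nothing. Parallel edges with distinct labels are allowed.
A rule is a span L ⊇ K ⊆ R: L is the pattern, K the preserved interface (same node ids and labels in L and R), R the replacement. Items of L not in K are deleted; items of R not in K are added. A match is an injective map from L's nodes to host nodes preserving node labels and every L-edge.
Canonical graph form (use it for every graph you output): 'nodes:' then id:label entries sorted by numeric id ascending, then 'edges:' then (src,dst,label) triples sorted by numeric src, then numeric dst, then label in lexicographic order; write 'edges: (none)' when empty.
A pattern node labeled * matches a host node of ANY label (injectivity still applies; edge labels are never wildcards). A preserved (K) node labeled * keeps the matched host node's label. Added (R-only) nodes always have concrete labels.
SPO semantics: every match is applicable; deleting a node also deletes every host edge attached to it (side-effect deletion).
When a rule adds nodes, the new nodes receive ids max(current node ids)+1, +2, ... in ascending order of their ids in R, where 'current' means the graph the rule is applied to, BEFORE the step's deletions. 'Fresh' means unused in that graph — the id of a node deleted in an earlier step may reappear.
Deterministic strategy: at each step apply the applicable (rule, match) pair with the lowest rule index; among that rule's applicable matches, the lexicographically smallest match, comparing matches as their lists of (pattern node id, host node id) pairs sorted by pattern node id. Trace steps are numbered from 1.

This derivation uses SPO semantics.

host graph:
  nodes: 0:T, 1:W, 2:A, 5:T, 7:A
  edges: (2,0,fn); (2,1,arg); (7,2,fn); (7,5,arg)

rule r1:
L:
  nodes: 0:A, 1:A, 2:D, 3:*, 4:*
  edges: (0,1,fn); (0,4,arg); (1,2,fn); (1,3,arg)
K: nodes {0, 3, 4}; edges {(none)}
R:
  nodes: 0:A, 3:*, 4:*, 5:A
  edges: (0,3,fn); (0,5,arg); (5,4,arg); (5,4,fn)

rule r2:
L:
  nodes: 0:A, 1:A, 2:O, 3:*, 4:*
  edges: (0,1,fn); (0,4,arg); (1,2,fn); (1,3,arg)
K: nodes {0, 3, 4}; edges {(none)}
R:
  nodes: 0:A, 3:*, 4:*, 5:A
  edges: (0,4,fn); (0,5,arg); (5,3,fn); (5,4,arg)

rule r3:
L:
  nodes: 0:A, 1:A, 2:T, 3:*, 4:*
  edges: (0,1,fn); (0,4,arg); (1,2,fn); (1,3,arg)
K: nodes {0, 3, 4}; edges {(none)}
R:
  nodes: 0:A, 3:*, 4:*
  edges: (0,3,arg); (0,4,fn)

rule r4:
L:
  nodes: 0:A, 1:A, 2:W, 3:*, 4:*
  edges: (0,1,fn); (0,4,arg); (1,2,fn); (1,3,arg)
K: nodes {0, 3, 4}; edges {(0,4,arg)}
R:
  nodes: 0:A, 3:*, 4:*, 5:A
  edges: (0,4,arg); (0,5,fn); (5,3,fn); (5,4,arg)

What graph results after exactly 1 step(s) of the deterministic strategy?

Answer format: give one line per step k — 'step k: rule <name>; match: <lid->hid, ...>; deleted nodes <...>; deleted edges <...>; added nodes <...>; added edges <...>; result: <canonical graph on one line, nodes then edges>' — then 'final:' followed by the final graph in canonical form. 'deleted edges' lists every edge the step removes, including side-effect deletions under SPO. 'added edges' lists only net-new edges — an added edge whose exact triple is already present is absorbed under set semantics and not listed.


step 1: rule r3; match: 0->7, 1->2, 2->0, 3->1, 4->5; deleted nodes 0, 2; deleted edges (2,0,fn); (2,1,arg); (7,2,fn); (7,5,arg); added nodes (none); added edges (7,1,arg); (7,5,fn); result: nodes: 1:W, 5:T, 7:A edges: (7,1,arg); (7,5,fn)
final:
nodes: 1:W, 5:T, 7:A
edges: (7,1,arg); (7,5,fn)
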